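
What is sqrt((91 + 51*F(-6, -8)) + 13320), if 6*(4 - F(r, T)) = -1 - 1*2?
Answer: sqrt(54562)/2 ≈ 116.79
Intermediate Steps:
F(r, T) = 9/2 (F(r, T) = 4 - (-1 - 1*2)/6 = 4 - (-1 - 2)/6 = 4 - 1/6*(-3) = 4 + 1/2 = 9/2)
sqrt((91 + 51*F(-6, -8)) + 13320) = sqrt((91 + 51*(9/2)) + 13320) = sqrt((91 + 459/2) + 13320) = sqrt(641/2 + 13320) = sqrt(27281/2) = sqrt(54562)/2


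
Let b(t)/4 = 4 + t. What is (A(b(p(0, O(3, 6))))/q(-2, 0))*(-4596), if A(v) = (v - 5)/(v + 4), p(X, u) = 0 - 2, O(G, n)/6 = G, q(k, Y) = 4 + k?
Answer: -1149/2 ≈ -574.50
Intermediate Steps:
O(G, n) = 6*G
p(X, u) = -2
b(t) = 16 + 4*t (b(t) = 4*(4 + t) = 16 + 4*t)
A(v) = (-5 + v)/(4 + v)
(A(b(p(0, O(3, 6))))/q(-2, 0))*(-4596) = (((-5 + (16 + 4*(-2)))/(4 + (16 + 4*(-2))))/(4 - 2))*(-4596) = (((-5 + (16 - 8))/(4 + (16 - 8)))/2)*(-4596) = (((-5 + 8)/(4 + 8))*(1/2))*(-4596) = ((3/12)*(1/2))*(-4596) = (((1/12)*3)*(1/2))*(-4596) = ((1/4)*(1/2))*(-4596) = (1/8)*(-4596) = -1149/2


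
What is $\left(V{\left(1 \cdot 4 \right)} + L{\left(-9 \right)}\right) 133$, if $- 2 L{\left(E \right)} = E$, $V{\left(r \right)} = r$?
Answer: $\frac{2261}{2} \approx 1130.5$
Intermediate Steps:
$L{\left(E \right)} = - \frac{E}{2}$
$\left(V{\left(1 \cdot 4 \right)} + L{\left(-9 \right)}\right) 133 = \left(1 \cdot 4 - - \frac{9}{2}\right) 133 = \left(4 + \frac{9}{2}\right) 133 = \frac{17}{2} \cdot 133 = \frac{2261}{2}$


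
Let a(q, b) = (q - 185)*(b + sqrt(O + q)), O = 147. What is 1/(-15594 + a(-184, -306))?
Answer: 32440/3158740119 + 41*I*sqrt(37)/1052913373 ≈ 1.027e-5 + 2.3686e-7*I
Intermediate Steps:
a(q, b) = (-185 + q)*(b + sqrt(147 + q)) (a(q, b) = (q - 185)*(b + sqrt(147 + q)) = (-185 + q)*(b + sqrt(147 + q)))
1/(-15594 + a(-184, -306)) = 1/(-15594 + (-185*(-306) - 185*sqrt(147 - 184) - 306*(-184) - 184*sqrt(147 - 184))) = 1/(-15594 + (56610 - 185*I*sqrt(37) + 56304 - 184*I*sqrt(37))) = 1/(-15594 + (112914 - 369*I*sqrt(37))) = 1/(97320 - 369*I*sqrt(37))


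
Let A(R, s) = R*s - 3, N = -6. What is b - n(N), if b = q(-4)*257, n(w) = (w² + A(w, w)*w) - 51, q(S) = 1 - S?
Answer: 1498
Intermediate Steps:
A(R, s) = -3 + R*s
n(w) = -51 + w² + w*(-3 + w²) (n(w) = (w² + (-3 + w*w)*w) - 51 = (w² + (-3 + w²)*w) - 51 = (w² + w*(-3 + w²)) - 51 = -51 + w² + w*(-3 + w²))
b = 1285 (b = (1 - 1*(-4))*257 = (1 + 4)*257 = 5*257 = 1285)
b - n(N) = 1285 - (-51 + (-6)² - 6*(-3 + (-6)²)) = 1285 - (-51 + 36 - 6*(-3 + 36)) = 1285 - (-51 + 36 - 6*33) = 1285 - (-51 + 36 - 198) = 1285 - 1*(-213) = 1285 + 213 = 1498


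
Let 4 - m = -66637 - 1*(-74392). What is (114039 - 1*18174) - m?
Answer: 103616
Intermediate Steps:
m = -7751 (m = 4 - (-66637 - 1*(-74392)) = 4 - (-66637 + 74392) = 4 - 1*7755 = 4 - 7755 = -7751)
(114039 - 1*18174) - m = (114039 - 1*18174) - 1*(-7751) = (114039 - 18174) + 7751 = 95865 + 7751 = 103616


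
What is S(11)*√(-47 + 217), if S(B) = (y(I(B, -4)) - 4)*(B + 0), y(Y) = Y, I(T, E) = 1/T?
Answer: -43*√170 ≈ -560.65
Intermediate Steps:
S(B) = B*(-4 + 1/B) (S(B) = (1/B - 4)*(B + 0) = (-4 + 1/B)*B = B*(-4 + 1/B))
S(11)*√(-47 + 217) = (1 - 4*11)*√(-47 + 217) = (1 - 44)*√170 = -43*√170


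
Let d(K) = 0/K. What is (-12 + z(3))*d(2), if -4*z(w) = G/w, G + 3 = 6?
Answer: 0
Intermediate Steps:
G = 3 (G = -3 + 6 = 3)
z(w) = -3/(4*w)
d(K) = 0
(-12 + z(3))*d(2) = (-12 - 3/4/3)*0 = (-12 - 3/4*1/3)*0 = (-12 - 1/4)*0 = -49/4*0 = 0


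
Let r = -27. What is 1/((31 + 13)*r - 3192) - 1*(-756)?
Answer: 3311279/4380 ≈ 756.00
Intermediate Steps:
1/((31 + 13)*r - 3192) - 1*(-756) = 1/((31 + 13)*(-27) - 3192) - 1*(-756) = 1/(44*(-27) - 3192) + 756 = 1/(-1188 - 3192) + 756 = 1/(-4380) + 756 = -1/4380 + 756 = 3311279/4380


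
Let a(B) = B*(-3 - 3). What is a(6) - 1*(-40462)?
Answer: 40426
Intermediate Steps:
a(B) = -6*B (a(B) = B*(-6) = -6*B)
a(6) - 1*(-40462) = -6*6 - 1*(-40462) = -36 + 40462 = 40426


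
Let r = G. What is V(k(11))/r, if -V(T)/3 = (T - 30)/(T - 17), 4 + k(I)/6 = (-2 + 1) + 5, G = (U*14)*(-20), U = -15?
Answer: -3/2380 ≈ -0.0012605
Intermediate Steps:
G = 4200 (G = -15*14*(-20) = -210*(-20) = 4200)
k(I) = 0 (k(I) = -24 + 6*((-2 + 1) + 5) = -24 + 6*(-1 + 5) = -24 + 6*4 = -24 + 24 = 0)
V(T) = -3*(-30 + T)/(-17 + T) (V(T) = -3*(T - 30)/(T - 17) = -3*(-30 + T)/(-17 + T))
r = 4200
V(k(11))/r = (3*(30 - 1*0)/(-17 + 0))/4200 = (3*(30 + 0)/(-17))*(1/4200) = (3*(-1/17)*30)*(1/4200) = -90/17*1/4200 = -3/2380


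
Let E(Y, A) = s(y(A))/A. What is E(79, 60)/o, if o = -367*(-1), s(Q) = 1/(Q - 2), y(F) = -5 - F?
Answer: -1/1475340 ≈ -6.7781e-7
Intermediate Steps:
s(Q) = 1/(-2 + Q)
E(Y, A) = 1/(A*(-7 - A)) (E(Y, A) = 1/((-2 + (-5 - A))*A) = 1/((-7 - A)*A) = 1/(A*(-7 - A)))
o = 367
E(79, 60)/o = -1/(60*(7 + 60))/367 = -1*1/60/67*(1/367) = -1*1/60*1/67*(1/367) = -1/4020*1/367 = -1/1475340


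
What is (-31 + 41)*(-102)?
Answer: -1020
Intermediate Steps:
(-31 + 41)*(-102) = 10*(-102) = -1020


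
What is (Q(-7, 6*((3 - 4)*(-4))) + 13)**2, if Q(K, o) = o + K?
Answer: 900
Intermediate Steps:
Q(K, o) = K + o
(Q(-7, 6*((3 - 4)*(-4))) + 13)**2 = ((-7 + 6*((3 - 4)*(-4))) + 13)**2 = ((-7 + 6*(-1*(-4))) + 13)**2 = ((-7 + 6*4) + 13)**2 = ((-7 + 24) + 13)**2 = (17 + 13)**2 = 30**2 = 900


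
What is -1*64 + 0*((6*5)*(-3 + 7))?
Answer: -64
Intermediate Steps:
-1*64 + 0*((6*5)*(-3 + 7)) = -64 + 0*(30*4) = -64 + 0*120 = -64 + 0 = -64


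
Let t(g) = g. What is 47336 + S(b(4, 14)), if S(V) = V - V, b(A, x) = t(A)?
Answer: 47336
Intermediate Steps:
b(A, x) = A
S(V) = 0
47336 + S(b(4, 14)) = 47336 + 0 = 47336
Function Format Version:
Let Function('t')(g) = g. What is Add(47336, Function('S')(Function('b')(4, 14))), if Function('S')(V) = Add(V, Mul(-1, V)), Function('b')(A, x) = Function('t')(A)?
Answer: 47336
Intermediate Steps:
Function('b')(A, x) = A
Function('S')(V) = 0
Add(47336, Function('S')(Function('b')(4, 14))) = Add(47336, 0) = 47336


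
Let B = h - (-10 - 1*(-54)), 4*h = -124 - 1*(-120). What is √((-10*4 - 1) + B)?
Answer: I*√86 ≈ 9.2736*I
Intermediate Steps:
h = -1 (h = (-124 - 1*(-120))/4 = (-124 + 120)/4 = (¼)*(-4) = -1)
B = -45 (B = -1 - (-10 - 1*(-54)) = -1 - (-10 + 54) = -1 - 1*44 = -1 - 44 = -45)
√((-10*4 - 1) + B) = √((-10*4 - 1) - 45) = √((-40 - 1) - 45) = √(-41 - 45) = √(-86) = I*√86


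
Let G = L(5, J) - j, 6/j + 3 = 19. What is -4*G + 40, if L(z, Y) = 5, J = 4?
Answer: 43/2 ≈ 21.500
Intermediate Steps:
j = 3/8 (j = 6/(-3 + 19) = 6/16 = 6*(1/16) = 3/8 ≈ 0.37500)
G = 37/8 (G = 5 - 1*3/8 = 5 - 3/8 = 37/8 ≈ 4.6250)
-4*G + 40 = -4*37/8 + 40 = -37/2 + 40 = 43/2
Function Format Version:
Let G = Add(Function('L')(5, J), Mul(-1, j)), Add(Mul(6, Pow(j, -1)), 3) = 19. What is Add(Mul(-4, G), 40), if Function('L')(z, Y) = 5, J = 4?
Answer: Rational(43, 2) ≈ 21.500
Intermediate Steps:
j = Rational(3, 8) (j = Mul(6, Pow(Add(-3, 19), -1)) = Mul(6, Pow(16, -1)) = Mul(6, Rational(1, 16)) = Rational(3, 8) ≈ 0.37500)
G = Rational(37, 8) (G = Add(5, Mul(-1, Rational(3, 8))) = Add(5, Rational(-3, 8)) = Rational(37, 8) ≈ 4.6250)
Add(Mul(-4, G), 40) = Add(Mul(-4, Rational(37, 8)), 40) = Add(Rational(-37, 2), 40) = Rational(43, 2)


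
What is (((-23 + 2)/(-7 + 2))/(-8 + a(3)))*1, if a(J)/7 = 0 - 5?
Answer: -21/215 ≈ -0.097674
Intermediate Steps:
a(J) = -35 (a(J) = 7*(0 - 5) = 7*(-5) = -35)
(((-23 + 2)/(-7 + 2))/(-8 + a(3)))*1 = (((-23 + 2)/(-7 + 2))/(-8 - 35))*1 = ((-21/(-5))/(-43))*1 = -(-21)*(-1)/(43*5)*1 = -1/43*21/5*1 = -21/215*1 = -21/215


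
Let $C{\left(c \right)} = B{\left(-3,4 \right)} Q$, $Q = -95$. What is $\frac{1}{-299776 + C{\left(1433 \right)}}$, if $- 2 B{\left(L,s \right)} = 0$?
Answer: $- \frac{1}{299776} \approx -3.3358 \cdot 10^{-6}$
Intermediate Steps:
$B{\left(L,s \right)} = 0$ ($B{\left(L,s \right)} = \left(- \frac{1}{2}\right) 0 = 0$)
$C{\left(c \right)} = 0$ ($C{\left(c \right)} = 0 \left(-95\right) = 0$)
$\frac{1}{-299776 + C{\left(1433 \right)}} = \frac{1}{-299776 + 0} = \frac{1}{-299776} = - \frac{1}{299776}$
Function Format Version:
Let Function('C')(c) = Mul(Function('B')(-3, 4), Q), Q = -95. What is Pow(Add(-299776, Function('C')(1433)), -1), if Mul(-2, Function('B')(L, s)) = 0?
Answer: Rational(-1, 299776) ≈ -3.3358e-6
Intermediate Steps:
Function('B')(L, s) = 0 (Function('B')(L, s) = Mul(Rational(-1, 2), 0) = 0)
Function('C')(c) = 0 (Function('C')(c) = Mul(0, -95) = 0)
Pow(Add(-299776, Function('C')(1433)), -1) = Pow(Add(-299776, 0), -1) = Pow(-299776, -1) = Rational(-1, 299776)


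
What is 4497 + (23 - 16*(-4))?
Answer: 4584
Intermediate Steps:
4497 + (23 - 16*(-4)) = 4497 + (23 + 64) = 4497 + 87 = 4584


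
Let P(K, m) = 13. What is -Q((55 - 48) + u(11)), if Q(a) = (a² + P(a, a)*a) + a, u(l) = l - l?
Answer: -147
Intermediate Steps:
u(l) = 0
Q(a) = a² + 14*a (Q(a) = (a² + 13*a) + a = a² + 14*a)
-Q((55 - 48) + u(11)) = -((55 - 48) + 0)*(14 + ((55 - 48) + 0)) = -(7 + 0)*(14 + (7 + 0)) = -7*(14 + 7) = -7*21 = -1*147 = -147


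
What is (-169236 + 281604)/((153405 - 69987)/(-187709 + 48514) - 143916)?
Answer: -2606843960/3338745173 ≈ -0.78079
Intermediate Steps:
(-169236 + 281604)/((153405 - 69987)/(-187709 + 48514) - 143916) = 112368/(83418/(-139195) - 143916) = 112368/(83418*(-1/139195) - 143916) = 112368/(-83418/139195 - 143916) = 112368/(-20032471038/139195) = 112368*(-139195/20032471038) = -2606843960/3338745173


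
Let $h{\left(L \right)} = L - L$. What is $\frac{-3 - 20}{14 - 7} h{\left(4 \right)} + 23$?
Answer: $23$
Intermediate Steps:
$h{\left(L \right)} = 0$
$\frac{-3 - 20}{14 - 7} h{\left(4 \right)} + 23 = \frac{-3 - 20}{14 - 7} \cdot 0 + 23 = - \frac{23}{7} \cdot 0 + 23 = \left(-23\right) \frac{1}{7} \cdot 0 + 23 = \left(- \frac{23}{7}\right) 0 + 23 = 0 + 23 = 23$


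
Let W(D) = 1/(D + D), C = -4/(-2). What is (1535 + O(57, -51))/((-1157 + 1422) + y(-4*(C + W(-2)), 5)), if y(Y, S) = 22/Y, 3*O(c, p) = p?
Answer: 3542/611 ≈ 5.7971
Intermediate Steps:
O(c, p) = p/3
C = 2 (C = -4*(-1/2) = 2)
W(D) = 1/(2*D)
(1535 + O(57, -51))/((-1157 + 1422) + y(-4*(C + W(-2)), 5)) = (1535 + (1/3)*(-51))/((-1157 + 1422) + 22/((-4*(2 + (1/2)/(-2))))) = (1535 - 17)/(265 + 22/((-4*(2 + (1/2)*(-1/2))))) = 1518/(265 + 22/((-4*(2 - 1/4)))) = 1518/(265 + 22/((-4*7/4))) = 1518/(265 + 22/(-7)) = 1518/(265 + 22*(-1/7)) = 1518/(265 - 22/7) = 1518/(1833/7) = 1518*(7/1833) = 3542/611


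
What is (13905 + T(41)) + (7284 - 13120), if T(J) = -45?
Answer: 8024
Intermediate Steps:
(13905 + T(41)) + (7284 - 13120) = (13905 - 45) + (7284 - 13120) = 13860 - 5836 = 8024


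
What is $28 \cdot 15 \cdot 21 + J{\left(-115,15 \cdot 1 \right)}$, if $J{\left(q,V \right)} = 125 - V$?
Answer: $8930$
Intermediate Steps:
$28 \cdot 15 \cdot 21 + J{\left(-115,15 \cdot 1 \right)} = 28 \cdot 15 \cdot 21 + \left(125 - 15 \cdot 1\right) = 420 \cdot 21 + \left(125 - 15\right) = 8820 + \left(125 - 15\right) = 8820 + 110 = 8930$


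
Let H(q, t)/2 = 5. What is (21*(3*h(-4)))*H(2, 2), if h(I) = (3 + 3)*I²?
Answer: 60480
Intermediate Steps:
H(q, t) = 10 (H(q, t) = 2*5 = 10)
h(I) = 6*I²
(21*(3*h(-4)))*H(2, 2) = (21*(3*(6*(-4)²)))*10 = (21*(3*(6*16)))*10 = (21*(3*96))*10 = (21*288)*10 = 6048*10 = 60480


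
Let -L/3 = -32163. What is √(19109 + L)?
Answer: √115598 ≈ 340.00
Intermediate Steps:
L = 96489 (L = -3*(-32163) = 96489)
√(19109 + L) = √(19109 + 96489) = √115598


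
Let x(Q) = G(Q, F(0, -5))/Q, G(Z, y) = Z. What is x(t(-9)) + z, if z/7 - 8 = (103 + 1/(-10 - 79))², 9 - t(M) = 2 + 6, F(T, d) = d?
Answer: 588560389/7921 ≈ 74304.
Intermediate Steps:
t(M) = 1 (t(M) = 9 - (2 + 6) = 9 - 1*8 = 9 - 8 = 1)
z = 588552468/7921 (z = 56 + 7*(103 + 1/(-10 - 79))² = 56 + 7*(103 + 1/(-89))² = 56 + 7*(103 - 1/89)² = 56 + 7*(9166/89)² = 56 + 7*(84015556/7921) = 56 + 588108892/7921 = 588552468/7921 ≈ 74303.)
x(Q) = 1 (x(Q) = Q/Q = 1)
x(t(-9)) + z = 1 + 588552468/7921 = 588560389/7921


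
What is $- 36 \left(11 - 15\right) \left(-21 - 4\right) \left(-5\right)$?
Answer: $18000$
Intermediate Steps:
$- 36 \left(11 - 15\right) \left(-21 - 4\right) \left(-5\right) = - 36 \left(\left(-4\right) \left(-25\right)\right) \left(-5\right) = \left(-36\right) 100 \left(-5\right) = \left(-3600\right) \left(-5\right) = 18000$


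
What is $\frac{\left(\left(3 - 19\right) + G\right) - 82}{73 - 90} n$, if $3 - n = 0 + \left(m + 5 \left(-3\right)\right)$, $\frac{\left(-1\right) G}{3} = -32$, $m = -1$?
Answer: $\frac{38}{17} \approx 2.2353$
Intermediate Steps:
$G = 96$ ($G = \left(-3\right) \left(-32\right) = 96$)
$n = 19$ ($n = 3 - \left(0 + \left(-1 + 5 \left(-3\right)\right)\right) = 3 - \left(0 - 16\right) = 3 - -16 = 3 + 16 = 19$)
$\frac{\left(\left(3 - 19\right) + G\right) - 82}{73 - 90} n = \frac{\left(\left(3 - 19\right) + 96\right) - 82}{73 - 90} \cdot 19 = \frac{\left(-16 + 96\right) - 82}{-17} \cdot 19 = \left(80 - 82\right) \left(- \frac{1}{17}\right) 19 = \left(-2\right) \left(- \frac{1}{17}\right) 19 = \frac{2}{17} \cdot 19 = \frac{38}{17}$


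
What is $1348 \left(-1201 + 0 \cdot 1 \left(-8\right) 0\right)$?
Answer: $-1618948$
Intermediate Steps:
$1348 \left(-1201 + 0 \cdot 1 \left(-8\right) 0\right) = 1348 \left(-1201 + 0 \left(-8\right) 0\right) = 1348 \left(-1201 + 0 \cdot 0\right) = 1348 \left(-1201 + 0\right) = 1348 \left(-1201\right) = -1618948$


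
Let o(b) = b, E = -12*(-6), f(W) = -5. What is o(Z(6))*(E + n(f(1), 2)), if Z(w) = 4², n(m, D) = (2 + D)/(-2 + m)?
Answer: 8000/7 ≈ 1142.9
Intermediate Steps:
E = 72
n(m, D) = (2 + D)/(-2 + m)
Z(w) = 16
o(Z(6))*(E + n(f(1), 2)) = 16*(72 + (2 + 2)/(-2 - 5)) = 16*(72 + 4/(-7)) = 16*(72 - ⅐*4) = 16*(72 - 4/7) = 16*(500/7) = 8000/7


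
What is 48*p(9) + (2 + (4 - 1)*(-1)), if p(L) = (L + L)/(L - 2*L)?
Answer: -97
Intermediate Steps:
p(L) = -2 (p(L) = (2*L)/((-L)) = (2*L)*(-1/L) = -2)
48*p(9) + (2 + (4 - 1)*(-1)) = 48*(-2) + (2 + (4 - 1)*(-1)) = -96 + (2 + 3*(-1)) = -96 + (2 - 3) = -96 - 1 = -97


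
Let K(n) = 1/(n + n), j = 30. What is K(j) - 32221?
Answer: -1933259/60 ≈ -32221.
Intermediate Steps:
K(n) = 1/(2*n)
K(j) - 32221 = (½)/30 - 32221 = (½)*(1/30) - 32221 = 1/60 - 32221 = -1933259/60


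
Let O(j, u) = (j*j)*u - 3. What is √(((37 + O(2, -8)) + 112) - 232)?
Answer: I*√118 ≈ 10.863*I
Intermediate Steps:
O(j, u) = -3 + u*j² (O(j, u) = j²*u - 3 = u*j² - 3 = -3 + u*j²)
√(((37 + O(2, -8)) + 112) - 232) = √(((37 + (-3 - 8*2²)) + 112) - 232) = √(((37 + (-3 - 8*4)) + 112) - 232) = √(((37 + (-3 - 32)) + 112) - 232) = √(((37 - 35) + 112) - 232) = √((2 + 112) - 232) = √(114 - 232) = √(-118) = I*√118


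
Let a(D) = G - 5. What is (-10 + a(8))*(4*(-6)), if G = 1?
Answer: 336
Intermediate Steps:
a(D) = -4 (a(D) = 1 - 5 = -4)
(-10 + a(8))*(4*(-6)) = (-10 - 4)*(4*(-6)) = -14*(-24) = 336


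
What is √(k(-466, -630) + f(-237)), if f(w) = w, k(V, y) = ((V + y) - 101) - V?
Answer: 22*I*√2 ≈ 31.113*I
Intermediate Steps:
k(V, y) = -101 + y (k(V, y) = (-101 + V + y) - V = -101 + y)
√(k(-466, -630) + f(-237)) = √((-101 - 630) - 237) = √(-731 - 237) = √(-968) = 22*I*√2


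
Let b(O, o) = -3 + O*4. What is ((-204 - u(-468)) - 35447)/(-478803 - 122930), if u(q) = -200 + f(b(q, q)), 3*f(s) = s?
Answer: 3166/54703 ≈ 0.057876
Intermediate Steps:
b(O, o) = -3 + 4*O
f(s) = s/3
u(q) = -201 + 4*q/3 (u(q) = -200 + (-3 + 4*q)/3 = -200 + (-1 + 4*q/3) = -201 + 4*q/3)
((-204 - u(-468)) - 35447)/(-478803 - 122930) = ((-204 - (-201 + (4/3)*(-468))) - 35447)/(-478803 - 122930) = ((-204 - (-201 - 624)) - 35447)/(-601733) = ((-204 - 1*(-825)) - 35447)*(-1/601733) = ((-204 + 825) - 35447)*(-1/601733) = (621 - 35447)*(-1/601733) = -34826*(-1/601733) = 3166/54703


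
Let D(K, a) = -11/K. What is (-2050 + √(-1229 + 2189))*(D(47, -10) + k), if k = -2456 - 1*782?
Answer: 312003850/47 - 1217576*√15/47 ≈ 6.5380e+6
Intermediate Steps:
k = -3238 (k = -2456 - 782 = -3238)
(-2050 + √(-1229 + 2189))*(D(47, -10) + k) = (-2050 + √(-1229 + 2189))*(-11/47 - 3238) = (-2050 + √960)*(-11*1/47 - 3238) = (-2050 + 8*√15)*(-11/47 - 3238) = (-2050 + 8*√15)*(-152197/47) = 312003850/47 - 1217576*√15/47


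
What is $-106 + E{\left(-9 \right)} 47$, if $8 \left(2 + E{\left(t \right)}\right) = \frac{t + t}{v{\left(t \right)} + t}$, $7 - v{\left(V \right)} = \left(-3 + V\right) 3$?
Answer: $- \frac{27623}{136} \approx -203.11$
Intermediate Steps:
$v{\left(V \right)} = 16 - 3 V$ ($v{\left(V \right)} = 7 - \left(-3 + V\right) 3 = 7 - \left(-9 + 3 V\right) = 16 - 3 V$)
$E{\left(t \right)} = -2 + \frac{t}{4 \left(16 - 2 t\right)}$ ($E{\left(t \right)} = -2 + \frac{\left(t + t\right) \frac{1}{\left(16 - 3 t\right) + t}}{8} = -2 + \frac{2 t \frac{1}{16 - 2 t}}{8} = -2 + \frac{t}{4 \left(16 - 2 t\right)}$)
$-106 + E{\left(-9 \right)} 47 = -106 + \frac{128 - -153}{8 \left(-8 - 9\right)} 47 = -106 + \frac{128 + 153}{8 \left(-17\right)} 47 = -106 + \frac{1}{8} \left(- \frac{1}{17}\right) 281 \cdot 47 = -106 - \frac{13207}{136} = - \frac{27623}{136}$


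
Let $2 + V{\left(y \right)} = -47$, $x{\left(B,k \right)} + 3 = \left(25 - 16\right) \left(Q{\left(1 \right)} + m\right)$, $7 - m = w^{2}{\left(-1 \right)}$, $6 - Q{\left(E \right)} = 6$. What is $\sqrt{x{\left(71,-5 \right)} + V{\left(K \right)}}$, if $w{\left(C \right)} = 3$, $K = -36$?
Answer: $i \sqrt{70} \approx 8.3666 i$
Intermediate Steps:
$Q{\left(E \right)} = 0$ ($Q{\left(E \right)} = 6 - 6 = 0$)
$m = -2$ ($m = 7 - 3^{2} = 7 - 9 = -2$)
$x{\left(B,k \right)} = -21$ ($x{\left(B,k \right)} = -3 + \left(25 - 16\right) \left(0 - 2\right) = -3 + 9 \left(-2\right) = -3 - 18 = -21$)
$V{\left(y \right)} = -49$ ($V{\left(y \right)} = -2 - 47 = -49$)
$\sqrt{x{\left(71,-5 \right)} + V{\left(K \right)}} = \sqrt{-21 - 49} = \sqrt{-70} = i \sqrt{70}$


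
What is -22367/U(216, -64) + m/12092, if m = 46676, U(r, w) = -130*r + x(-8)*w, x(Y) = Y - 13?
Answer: 379597825/80822928 ≈ 4.6967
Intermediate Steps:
x(Y) = -13 + Y
U(r, w) = -130*r - 21*w (U(r, w) = -130*r + (-13 - 8)*w = -130*r - 21*w)
-22367/U(216, -64) + m/12092 = -22367/(-130*216 - 21*(-64)) + 46676/12092 = -22367/(-28080 + 1344) + 46676*(1/12092) = -22367/(-26736) + 11669/3023 = -22367*(-1/26736) + 11669/3023 = 22367/26736 + 11669/3023 = 379597825/80822928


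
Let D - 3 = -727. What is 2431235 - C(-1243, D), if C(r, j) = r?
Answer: 2432478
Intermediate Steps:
D = -724 (D = 3 - 727 = -724)
2431235 - C(-1243, D) = 2431235 - 1*(-1243) = 2431235 + 1243 = 2432478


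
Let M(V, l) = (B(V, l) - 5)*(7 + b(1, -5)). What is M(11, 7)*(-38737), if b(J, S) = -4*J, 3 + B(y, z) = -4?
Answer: 1394532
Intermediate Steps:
B(y, z) = -7 (B(y, z) = -3 - 4 = -7)
M(V, l) = -36 (M(V, l) = (-7 - 5)*(7 - 4*1) = -12*(7 - 4) = -12*3 = -36)
M(11, 7)*(-38737) = -36*(-38737) = 1394532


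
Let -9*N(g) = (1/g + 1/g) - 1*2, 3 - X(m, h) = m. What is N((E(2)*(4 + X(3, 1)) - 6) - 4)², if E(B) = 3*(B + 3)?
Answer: 2401/50625 ≈ 0.047427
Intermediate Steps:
E(B) = 9 + 3*B (E(B) = 3*(3 + B) = 9 + 3*B)
X(m, h) = 3 - m
N(g) = 2/9 - 2/(9*g) (N(g) = -((1/g + 1/g) - 1*2)/9 = -((1/g + 1/g) - 2)/9 = -(2/g - 2)/9 = -(-2 + 2/g)/9 = 2/9 - 2/(9*g))
N((E(2)*(4 + X(3, 1)) - 6) - 4)² = (2*(-1 + (((9 + 3*2)*(4 + (3 - 1*3)) - 6) - 4))/(9*(((9 + 3*2)*(4 + (3 - 1*3)) - 6) - 4)))² = (2*(-1 + (((9 + 6)*(4 + (3 - 3)) - 6) - 4))/(9*(((9 + 6)*(4 + (3 - 3)) - 6) - 4)))² = (2*(-1 + ((15*(4 + 0) - 6) - 4))/(9*((15*(4 + 0) - 6) - 4)))² = (2*(-1 + ((15*4 - 6) - 4))/(9*((15*4 - 6) - 4)))² = (2*(-1 + ((60 - 6) - 4))/(9*((60 - 6) - 4)))² = (2*(-1 + (54 - 4))/(9*(54 - 4)))² = ((2/9)*(-1 + 50)/50)² = ((2/9)*(1/50)*49)² = (49/225)² = 2401/50625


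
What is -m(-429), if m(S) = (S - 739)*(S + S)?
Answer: -1002144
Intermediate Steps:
m(S) = 2*S*(-739 + S) (m(S) = (-739 + S)*(2*S) = 2*S*(-739 + S))
-m(-429) = -2*(-429)*(-739 - 429) = -2*(-429)*(-1168) = -1*1002144 = -1002144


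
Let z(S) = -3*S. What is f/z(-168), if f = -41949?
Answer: -4661/56 ≈ -83.232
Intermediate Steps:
f/z(-168) = -41949/((-3*(-168))) = -41949/504 = -41949*1/504 = -4661/56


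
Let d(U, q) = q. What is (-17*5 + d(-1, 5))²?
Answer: 6400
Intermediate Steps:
(-17*5 + d(-1, 5))² = (-17*5 + 5)² = (-85 + 5)² = (-80)² = 6400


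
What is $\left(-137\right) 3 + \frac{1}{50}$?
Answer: $- \frac{20549}{50} \approx -410.98$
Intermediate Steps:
$\left(-137\right) 3 + \frac{1}{50} = -411 + \frac{1}{50} = - \frac{20549}{50}$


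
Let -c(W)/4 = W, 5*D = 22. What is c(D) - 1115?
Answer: -5663/5 ≈ -1132.6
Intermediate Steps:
D = 22/5 (D = (1/5)*22 = 22/5 ≈ 4.4000)
c(W) = -4*W
c(D) - 1115 = -4*22/5 - 1115 = -88/5 - 1115 = -5663/5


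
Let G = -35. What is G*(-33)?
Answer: 1155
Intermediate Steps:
G*(-33) = -35*(-33) = 1155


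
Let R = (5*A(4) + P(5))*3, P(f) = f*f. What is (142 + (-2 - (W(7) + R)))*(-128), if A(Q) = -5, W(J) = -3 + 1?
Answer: -18176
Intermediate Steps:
W(J) = -2
P(f) = f**2
R = 0 (R = (5*(-5) + 5**2)*3 = (-25 + 25)*3 = 0*3 = 0)
(142 + (-2 - (W(7) + R)))*(-128) = (142 + (-2 - (-2 + 0)))*(-128) = (142 + (-2 - 1*(-2)))*(-128) = (142 + (-2 + 2))*(-128) = (142 + 0)*(-128) = 142*(-128) = -18176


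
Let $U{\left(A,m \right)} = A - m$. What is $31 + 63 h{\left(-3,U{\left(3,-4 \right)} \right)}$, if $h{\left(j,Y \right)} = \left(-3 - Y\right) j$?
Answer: $1921$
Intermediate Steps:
$h{\left(j,Y \right)} = j \left(-3 - Y\right)$
$31 + 63 h{\left(-3,U{\left(3,-4 \right)} \right)} = 31 + 63 \left(\left(-1\right) \left(-3\right) \left(3 + \left(3 - -4\right)\right)\right) = 31 + 63 \left(\left(-1\right) \left(-3\right) \left(3 + \left(3 + 4\right)\right)\right) = 31 + 63 \left(\left(-1\right) \left(-3\right) \left(3 + 7\right)\right) = 31 + 63 \left(\left(-1\right) \left(-3\right) 10\right) = 31 + 63 \cdot 30 = 31 + 1890 = 1921$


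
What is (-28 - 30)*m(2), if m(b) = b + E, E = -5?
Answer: 174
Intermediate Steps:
m(b) = -5 + b (m(b) = b - 5 = -5 + b)
(-28 - 30)*m(2) = (-28 - 30)*(-5 + 2) = -58*(-3) = 174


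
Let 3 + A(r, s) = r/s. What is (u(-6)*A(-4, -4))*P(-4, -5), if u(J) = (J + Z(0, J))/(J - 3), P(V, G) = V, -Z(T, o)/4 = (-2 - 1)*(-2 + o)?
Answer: 272/3 ≈ 90.667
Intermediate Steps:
A(r, s) = -3 + r/s
Z(T, o) = -24 + 12*o (Z(T, o) = -4*(-2 - 1)*(-2 + o) = -(-12)*(-2 + o) = -4*(6 - 3*o) = -24 + 12*o)
u(J) = (-24 + 13*J)/(-3 + J) (u(J) = (J + (-24 + 12*J))/(J - 3) = (-24 + 13*J)/(-3 + J))
(u(-6)*A(-4, -4))*P(-4, -5) = (((-24 + 13*(-6))/(-3 - 6))*(-3 - 4/(-4)))*(-4) = (((-24 - 78)/(-9))*(-3 - 4*(-¼)))*(-4) = ((-⅑*(-102))*(-3 + 1))*(-4) = ((34/3)*(-2))*(-4) = -68/3*(-4) = 272/3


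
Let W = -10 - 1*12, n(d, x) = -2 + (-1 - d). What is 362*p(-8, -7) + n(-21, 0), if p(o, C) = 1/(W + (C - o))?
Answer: 16/21 ≈ 0.76190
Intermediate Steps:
n(d, x) = -3 - d
W = -22 (W = -10 - 12 = -22)
p(o, C) = 1/(-22 + C - o) (p(o, C) = 1/(-22 + (C - o)) = 1/(-22 + C - o))
362*p(-8, -7) + n(-21, 0) = 362*(-1/(22 - 8 - 1*(-7))) + (-3 - 1*(-21)) = 362*(-1/(22 - 8 + 7)) + (-3 + 21) = 362*(-1/21) + 18 = -362/21 + 18 = 16/21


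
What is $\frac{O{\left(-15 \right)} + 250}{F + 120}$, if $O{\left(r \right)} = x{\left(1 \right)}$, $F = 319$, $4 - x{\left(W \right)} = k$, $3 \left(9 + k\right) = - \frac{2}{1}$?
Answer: $\frac{791}{1317} \approx 0.60061$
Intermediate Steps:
$k = - \frac{29}{3}$ ($k = -9 + \frac{\left(-2\right) 1^{-1}}{3} = -9 + \frac{\left(-2\right) 1}{3} = -9 + \frac{1}{3} \left(-2\right) = -9 - \frac{2}{3} = - \frac{29}{3} \approx -9.6667$)
$x{\left(W \right)} = \frac{41}{3}$ ($x{\left(W \right)} = 4 - - \frac{29}{3} = 4 + \frac{29}{3} = \frac{41}{3}$)
$O{\left(r \right)} = \frac{41}{3}$
$\frac{O{\left(-15 \right)} + 250}{F + 120} = \frac{\frac{41}{3} + 250}{319 + 120} = \frac{791}{3 \cdot 439} = \frac{791}{3} \cdot \frac{1}{439} = \frac{791}{1317}$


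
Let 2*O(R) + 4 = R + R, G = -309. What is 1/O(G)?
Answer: -1/311 ≈ -0.0032154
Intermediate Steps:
O(R) = -2 + R (O(R) = -2 + (R + R)/2 = -2 + (2*R)/2 = -2 + R)
1/O(G) = 1/(-2 - 309) = 1/(-311) = -1/311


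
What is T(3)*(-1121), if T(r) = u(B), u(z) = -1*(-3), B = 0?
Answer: -3363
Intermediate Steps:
u(z) = 3
T(r) = 3
T(3)*(-1121) = 3*(-1121) = -3363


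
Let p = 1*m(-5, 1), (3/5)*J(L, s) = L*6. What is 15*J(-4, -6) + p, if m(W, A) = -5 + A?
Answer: -604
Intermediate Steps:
J(L, s) = 10*L (J(L, s) = 5*(L*6)/3 = 5*(6*L)/3 = 10*L)
p = -4 (p = 1*(-5 + 1) = 1*(-4) = -4)
15*J(-4, -6) + p = 15*(10*(-4)) - 4 = 15*(-40) - 4 = -600 - 4 = -604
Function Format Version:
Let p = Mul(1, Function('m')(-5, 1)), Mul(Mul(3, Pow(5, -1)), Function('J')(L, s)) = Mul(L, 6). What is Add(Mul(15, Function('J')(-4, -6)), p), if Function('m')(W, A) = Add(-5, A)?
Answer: -604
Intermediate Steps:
Function('J')(L, s) = Mul(10, L) (Function('J')(L, s) = Mul(Rational(5, 3), Mul(L, 6)) = Mul(Rational(5, 3), Mul(6, L)) = Mul(10, L))
p = -4 (p = Mul(1, Add(-5, 1)) = Mul(1, -4) = -4)
Add(Mul(15, Function('J')(-4, -6)), p) = Add(Mul(15, Mul(10, -4)), -4) = Add(Mul(15, -40), -4) = Add(-600, -4) = -604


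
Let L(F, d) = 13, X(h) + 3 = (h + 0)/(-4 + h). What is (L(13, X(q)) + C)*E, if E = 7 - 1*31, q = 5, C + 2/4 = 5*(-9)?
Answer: 780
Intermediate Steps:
C = -91/2 (C = -1/2 + 5*(-9) = -1/2 - 45 = -91/2 ≈ -45.500)
X(h) = -3 + h/(-4 + h) (X(h) = -3 + (h + 0)/(-4 + h) = -3 + h/(-4 + h))
E = -24 (E = 7 - 31 = -24)
(L(13, X(q)) + C)*E = (13 - 91/2)*(-24) = -65/2*(-24) = 780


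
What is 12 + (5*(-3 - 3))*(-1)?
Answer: 42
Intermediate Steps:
12 + (5*(-3 - 3))*(-1) = 12 + (5*(-6))*(-1) = 12 - 30*(-1) = 12 + 30 = 42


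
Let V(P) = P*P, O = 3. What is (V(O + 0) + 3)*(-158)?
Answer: -1896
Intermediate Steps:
V(P) = P²
(V(O + 0) + 3)*(-158) = ((3 + 0)² + 3)*(-158) = (3² + 3)*(-158) = (9 + 3)*(-158) = 12*(-158) = -1896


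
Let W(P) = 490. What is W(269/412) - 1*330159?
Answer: -329669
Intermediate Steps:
W(269/412) - 1*330159 = 490 - 1*330159 = 490 - 330159 = -329669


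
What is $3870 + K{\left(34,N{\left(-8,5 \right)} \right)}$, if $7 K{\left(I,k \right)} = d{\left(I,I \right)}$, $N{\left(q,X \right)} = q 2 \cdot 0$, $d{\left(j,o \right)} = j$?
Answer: $\frac{27124}{7} \approx 3874.9$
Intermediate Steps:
$N{\left(q,X \right)} = 0$ ($N{\left(q,X \right)} = 2 q 0 = 0$)
$K{\left(I,k \right)} = \frac{I}{7}$
$3870 + K{\left(34,N{\left(-8,5 \right)} \right)} = 3870 + \frac{1}{7} \cdot 34 = 3870 + \frac{34}{7} = \frac{27124}{7}$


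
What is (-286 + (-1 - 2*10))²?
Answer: 94249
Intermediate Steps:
(-286 + (-1 - 2*10))² = (-286 + (-1 - 20))² = (-286 - 21)² = (-307)² = 94249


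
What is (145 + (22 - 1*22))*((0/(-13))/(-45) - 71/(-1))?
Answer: 10295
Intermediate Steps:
(145 + (22 - 1*22))*((0/(-13))/(-45) - 71/(-1)) = (145 + (22 - 22))*((0*(-1/13))*(-1/45) - 71*(-1)) = (145 + 0)*(0*(-1/45) + 71) = 145*(0 + 71) = 145*71 = 10295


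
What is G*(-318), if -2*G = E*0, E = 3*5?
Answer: 0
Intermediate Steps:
E = 15
G = 0 (G = -15*0/2 = -½*0 = 0)
G*(-318) = 0*(-318) = 0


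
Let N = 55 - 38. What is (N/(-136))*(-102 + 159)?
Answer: -57/8 ≈ -7.1250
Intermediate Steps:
N = 17
(N/(-136))*(-102 + 159) = (17/(-136))*(-102 + 159) = (17*(-1/136))*57 = -1/8*57 = -57/8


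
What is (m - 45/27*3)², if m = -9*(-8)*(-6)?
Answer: 190969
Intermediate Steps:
m = -432 (m = 72*(-6) = -432)
(m - 45/27*3)² = (-432 - 45/27*3)² = (-432 - 45*1/27*3)² = (-432 - 5/3*3)² = (-432 - 5)² = (-437)² = 190969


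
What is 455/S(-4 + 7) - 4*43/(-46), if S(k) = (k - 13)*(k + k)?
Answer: -1061/276 ≈ -3.8442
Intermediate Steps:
S(k) = 2*k*(-13 + k) (S(k) = (-13 + k)*(2*k) = 2*k*(-13 + k))
455/S(-4 + 7) - 4*43/(-46) = 455/((2*(-4 + 7)*(-13 + (-4 + 7)))) - 4*43/(-46) = 455/((2*3*(-13 + 3))) - 172*(-1/46) = 455/((2*3*(-10))) + 86/23 = 455/(-60) + 86/23 = 455*(-1/60) + 86/23 = -91/12 + 86/23 = -1061/276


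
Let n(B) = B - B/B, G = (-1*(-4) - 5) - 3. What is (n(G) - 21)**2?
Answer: 676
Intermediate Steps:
G = -4 (G = (4 - 5) - 3 = -1 - 3 = -4)
n(B) = -1 + B (n(B) = B - 1*1 = B - 1 = -1 + B)
(n(G) - 21)**2 = ((-1 - 4) - 21)**2 = (-5 - 21)**2 = (-26)**2 = 676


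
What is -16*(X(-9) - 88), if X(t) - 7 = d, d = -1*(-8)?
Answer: 1168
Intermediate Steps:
d = 8
X(t) = 15 (X(t) = 7 + 8 = 15)
-16*(X(-9) - 88) = -16*(15 - 88) = -16*(-73) = 1168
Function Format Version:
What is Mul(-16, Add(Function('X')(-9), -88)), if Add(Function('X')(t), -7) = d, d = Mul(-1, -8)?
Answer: 1168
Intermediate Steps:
d = 8
Function('X')(t) = 15 (Function('X')(t) = Add(7, 8) = 15)
Mul(-16, Add(Function('X')(-9), -88)) = Mul(-16, Add(15, -88)) = Mul(-16, -73) = 1168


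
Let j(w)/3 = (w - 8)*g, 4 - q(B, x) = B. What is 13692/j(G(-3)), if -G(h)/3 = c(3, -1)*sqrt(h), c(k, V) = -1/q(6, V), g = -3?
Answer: 146048/849 - 9128*I*sqrt(3)/283 ≈ 172.02 - 55.866*I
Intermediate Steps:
q(B, x) = 4 - B
c(k, V) = 1/2 (c(k, V) = -1/(4 - 1*6) = -1/(4 - 6) = -1/(-2) = -1*(-1/2) = 1/2)
G(h) = -3*sqrt(h)/2
j(w) = 72 - 9*w (j(w) = 3*((w - 8)*(-3)) = 3*((-8 + w)*(-3)) = 3*(24 - 3*w) = 72 - 9*w)
13692/j(G(-3)) = 13692/(72 - (-27)*sqrt(-3)/2) = 13692/(72 - (-27)*I*sqrt(3)/2) = 13692/(72 + 27*I*sqrt(3)/2)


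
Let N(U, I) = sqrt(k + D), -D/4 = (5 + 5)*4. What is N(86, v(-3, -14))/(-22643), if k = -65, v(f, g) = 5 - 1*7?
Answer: -15*I/22643 ≈ -0.00066246*I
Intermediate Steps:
v(f, g) = -2 (v(f, g) = 5 - 7 = -2)
D = -160 (D = -4*(5 + 5)*4 = -40*4 = -4*40 = -160)
N(U, I) = 15*I (N(U, I) = sqrt(-65 - 160) = sqrt(-225) = 15*I)
N(86, v(-3, -14))/(-22643) = (15*I)/(-22643) = (15*I)*(-1/22643) = -15*I/22643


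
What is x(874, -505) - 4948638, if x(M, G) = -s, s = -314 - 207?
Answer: -4948117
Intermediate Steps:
s = -521
x(M, G) = 521 (x(M, G) = -1*(-521) = 521)
x(874, -505) - 4948638 = 521 - 4948638 = -4948117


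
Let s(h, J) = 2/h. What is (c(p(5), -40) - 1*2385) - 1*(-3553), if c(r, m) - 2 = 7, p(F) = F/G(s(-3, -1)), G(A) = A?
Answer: 1177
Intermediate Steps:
p(F) = -3*F/2 (p(F) = F/((2/(-3))) = F/((2*(-1/3))) = F/(-2/3) = F*(-3/2) = -3*F/2)
c(r, m) = 9 (c(r, m) = 2 + 7 = 9)
(c(p(5), -40) - 1*2385) - 1*(-3553) = (9 - 1*2385) - 1*(-3553) = (9 - 2385) + 3553 = -2376 + 3553 = 1177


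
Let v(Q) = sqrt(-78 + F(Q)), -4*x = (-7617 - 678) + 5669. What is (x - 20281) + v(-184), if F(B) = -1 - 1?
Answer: -39249/2 + 4*I*sqrt(5) ≈ -19625.0 + 8.9443*I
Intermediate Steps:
x = 1313/2 (x = -((-7617 - 678) + 5669)/4 = -(-8295 + 5669)/4 = -1/4*(-2626) = 1313/2 ≈ 656.50)
F(B) = -2
v(Q) = 4*I*sqrt(5) (v(Q) = sqrt(-78 - 2) = sqrt(-80) = 4*I*sqrt(5))
(x - 20281) + v(-184) = (1313/2 - 20281) + 4*I*sqrt(5) = -39249/2 + 4*I*sqrt(5)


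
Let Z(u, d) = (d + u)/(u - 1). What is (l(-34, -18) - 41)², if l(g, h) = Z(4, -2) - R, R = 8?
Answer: 21025/9 ≈ 2336.1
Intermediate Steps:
Z(u, d) = (d + u)/(-1 + u)
l(g, h) = -22/3 (l(g, h) = (-2 + 4)/(-1 + 4) - 1*8 = 2/3 - 8 = (⅓)*2 - 8 = ⅔ - 8 = -22/3)
(l(-34, -18) - 41)² = (-22/3 - 41)² = (-145/3)² = 21025/9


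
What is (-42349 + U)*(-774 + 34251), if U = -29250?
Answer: -2396919723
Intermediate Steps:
(-42349 + U)*(-774 + 34251) = (-42349 - 29250)*(-774 + 34251) = -71599*33477 = -2396919723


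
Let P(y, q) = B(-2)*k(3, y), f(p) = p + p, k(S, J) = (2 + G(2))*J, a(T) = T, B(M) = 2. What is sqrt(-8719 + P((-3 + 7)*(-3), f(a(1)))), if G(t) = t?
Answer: I*sqrt(8815) ≈ 93.888*I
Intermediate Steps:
k(S, J) = 4*J (k(S, J) = (2 + 2)*J = 4*J)
f(p) = 2*p
P(y, q) = 8*y (P(y, q) = 2*(4*y) = 8*y)
sqrt(-8719 + P((-3 + 7)*(-3), f(a(1)))) = sqrt(-8719 + 8*((-3 + 7)*(-3))) = sqrt(-8719 + 8*(4*(-3))) = sqrt(-8719 + 8*(-12)) = sqrt(-8719 - 96) = sqrt(-8815) = I*sqrt(8815)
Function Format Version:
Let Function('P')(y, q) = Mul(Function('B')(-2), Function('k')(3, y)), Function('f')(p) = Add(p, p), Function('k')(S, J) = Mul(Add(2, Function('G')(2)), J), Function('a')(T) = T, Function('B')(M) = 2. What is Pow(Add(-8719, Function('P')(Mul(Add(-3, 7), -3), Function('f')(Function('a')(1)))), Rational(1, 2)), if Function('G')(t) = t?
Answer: Mul(I, Pow(8815, Rational(1, 2))) ≈ Mul(93.888, I)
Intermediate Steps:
Function('k')(S, J) = Mul(4, J) (Function('k')(S, J) = Mul(Add(2, 2), J) = Mul(4, J))
Function('f')(p) = Mul(2, p)
Function('P')(y, q) = Mul(8, y) (Function('P')(y, q) = Mul(2, Mul(4, y)) = Mul(8, y))
Pow(Add(-8719, Function('P')(Mul(Add(-3, 7), -3), Function('f')(Function('a')(1)))), Rational(1, 2)) = Pow(Add(-8719, Mul(8, Mul(Add(-3, 7), -3))), Rational(1, 2)) = Pow(Add(-8719, Mul(8, Mul(4, -3))), Rational(1, 2)) = Pow(Add(-8719, Mul(8, -12)), Rational(1, 2)) = Pow(Add(-8719, -96), Rational(1, 2)) = Pow(-8815, Rational(1, 2)) = Mul(I, Pow(8815, Rational(1, 2)))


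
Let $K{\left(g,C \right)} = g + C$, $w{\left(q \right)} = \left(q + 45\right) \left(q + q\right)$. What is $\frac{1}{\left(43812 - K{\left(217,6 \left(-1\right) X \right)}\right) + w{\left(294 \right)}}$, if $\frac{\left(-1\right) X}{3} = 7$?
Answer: $\frac{1}{242801} \approx 4.1186 \cdot 10^{-6}$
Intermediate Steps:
$w{\left(q \right)} = 2 q \left(45 + q\right)$ ($w{\left(q \right)} = \left(45 + q\right) 2 q = 2 q \left(45 + q\right)$)
$X = -21$ ($X = \left(-3\right) 7 = -21$)
$K{\left(g,C \right)} = C + g$
$\frac{1}{\left(43812 - K{\left(217,6 \left(-1\right) X \right)}\right) + w{\left(294 \right)}} = \frac{1}{\left(43812 - \left(6 \left(-1\right) \left(-21\right) + 217\right)\right) + 2 \cdot 294 \left(45 + 294\right)} = \frac{1}{\left(43812 - \left(\left(-6\right) \left(-21\right) + 217\right)\right) + 2 \cdot 294 \cdot 339} = \frac{1}{\left(43812 - \left(126 + 217\right)\right) + 199332} = \frac{1}{\left(43812 - 343\right) + 199332} = \frac{1}{43469 + 199332} = \frac{1}{242801}$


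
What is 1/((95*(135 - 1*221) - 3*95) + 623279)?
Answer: 1/614824 ≈ 1.6265e-6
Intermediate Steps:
1/((95*(135 - 1*221) - 3*95) + 623279) = 1/((95*(135 - 221) - 285) + 623279) = 1/((95*(-86) - 285) + 623279) = 1/((-8170 - 285) + 623279) = 1/(-8455 + 623279) = 1/614824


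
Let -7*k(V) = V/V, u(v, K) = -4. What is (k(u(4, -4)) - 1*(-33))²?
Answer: 52900/49 ≈ 1079.6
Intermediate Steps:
k(V) = -⅐ (k(V) = -V/(7*V) = -⅐*1 = -⅐)
(k(u(4, -4)) - 1*(-33))² = (-⅐ - 1*(-33))² = (-⅐ + 33)² = (230/7)² = 52900/49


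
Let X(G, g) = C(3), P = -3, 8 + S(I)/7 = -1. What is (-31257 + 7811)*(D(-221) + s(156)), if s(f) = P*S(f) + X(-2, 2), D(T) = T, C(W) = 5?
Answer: 633042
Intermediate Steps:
S(I) = -63 (S(I) = -56 + 7*(-1) = -56 - 7 = -63)
X(G, g) = 5
s(f) = 194 (s(f) = -3*(-63) + 5 = 189 + 5 = 194)
(-31257 + 7811)*(D(-221) + s(156)) = (-31257 + 7811)*(-221 + 194) = -23446*(-27) = 633042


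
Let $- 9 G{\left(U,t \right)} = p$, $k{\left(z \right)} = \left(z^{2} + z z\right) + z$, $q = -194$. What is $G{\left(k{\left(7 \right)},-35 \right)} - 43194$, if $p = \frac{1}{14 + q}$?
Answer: $- \frac{69974279}{1620} \approx -43194.0$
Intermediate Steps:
$k{\left(z \right)} = z + 2 z^{2}$ ($k{\left(z \right)} = \left(z^{2} + z^{2}\right) + z = 2 z^{2} + z = z + 2 z^{2}$)
$p = - \frac{1}{180}$ ($p = \frac{1}{14 - 194} = \frac{1}{-180} = - \frac{1}{180} \approx -0.0055556$)
$G{\left(U,t \right)} = \frac{1}{1620}$ ($G{\left(U,t \right)} = \left(- \frac{1}{9}\right) \left(- \frac{1}{180}\right) = \frac{1}{1620}$)
$G{\left(k{\left(7 \right)},-35 \right)} - 43194 = \frac{1}{1620} - 43194 = - \frac{69974279}{1620}$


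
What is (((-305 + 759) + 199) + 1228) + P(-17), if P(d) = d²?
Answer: 2170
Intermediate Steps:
(((-305 + 759) + 199) + 1228) + P(-17) = (((-305 + 759) + 199) + 1228) + (-17)² = ((454 + 199) + 1228) + 289 = (653 + 1228) + 289 = 1881 + 289 = 2170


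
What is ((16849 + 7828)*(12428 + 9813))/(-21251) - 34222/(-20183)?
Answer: -11076533820009/428908933 ≈ -25825.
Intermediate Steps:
((16849 + 7828)*(12428 + 9813))/(-21251) - 34222/(-20183) = (24677*22241)*(-1/21251) - 34222*(-1/20183) = 548841157*(-1/21251) + 34222/20183 = -548841157/21251 + 34222/20183 = -11076533820009/428908933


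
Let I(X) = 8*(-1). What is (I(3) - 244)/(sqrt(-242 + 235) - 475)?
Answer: 29925/56408 + 63*I*sqrt(7)/56408 ≈ 0.53051 + 0.0029549*I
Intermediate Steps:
I(X) = -8
(I(3) - 244)/(sqrt(-242 + 235) - 475) = (-8 - 244)/(sqrt(-242 + 235) - 475) = -252/(sqrt(-7) - 475) = -252/(I*sqrt(7) - 475) = -252/(-475 + I*sqrt(7))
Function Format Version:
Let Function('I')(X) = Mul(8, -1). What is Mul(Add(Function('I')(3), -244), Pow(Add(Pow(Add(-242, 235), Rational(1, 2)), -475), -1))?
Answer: Add(Rational(29925, 56408), Mul(Rational(63, 56408), I, Pow(7, Rational(1, 2)))) ≈ Add(0.53051, Mul(0.0029549, I))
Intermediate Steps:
Function('I')(X) = -8
Mul(Add(Function('I')(3), -244), Pow(Add(Pow(Add(-242, 235), Rational(1, 2)), -475), -1)) = Mul(Add(-8, -244), Pow(Add(Pow(Add(-242, 235), Rational(1, 2)), -475), -1)) = Mul(-252, Pow(Add(Pow(-7, Rational(1, 2)), -475), -1)) = Mul(-252, Pow(Add(Mul(I, Pow(7, Rational(1, 2))), -475), -1)) = Mul(-252, Pow(Add(-475, Mul(I, Pow(7, Rational(1, 2)))), -1))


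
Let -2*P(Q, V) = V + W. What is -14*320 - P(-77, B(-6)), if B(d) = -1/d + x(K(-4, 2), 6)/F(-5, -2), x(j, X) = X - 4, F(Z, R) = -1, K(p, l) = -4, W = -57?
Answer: -54113/12 ≈ -4509.4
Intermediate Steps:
x(j, X) = -4 + X
B(d) = -2 - 1/d (B(d) = -1/d + (-4 + 6)/(-1) = -1/d + 2*(-1) = -1/d - 2 = -2 - 1/d)
P(Q, V) = 57/2 - V/2 (P(Q, V) = -(V - 57)/2 = -(-57 + V)/2 = 57/2 - V/2)
-14*320 - P(-77, B(-6)) = -14*320 - (57/2 - (-2 - 1/(-6))/2) = -4480 - (57/2 - (-2 - 1*(-1/6))/2) = -4480 - (57/2 - (-2 + 1/6)/2) = -4480 - (57/2 - 1/2*(-11/6)) = -4480 - (57/2 + 11/12) = -4480 - 1*353/12 = -4480 - 353/12 = -54113/12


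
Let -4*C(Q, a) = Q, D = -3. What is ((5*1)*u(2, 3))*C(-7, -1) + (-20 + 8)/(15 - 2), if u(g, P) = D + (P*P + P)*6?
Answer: 31347/52 ≈ 602.83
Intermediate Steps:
C(Q, a) = -Q/4
u(g, P) = -3 + 6*P + 6*P² (u(g, P) = -3 + (P*P + P)*6 = -3 + (P² + P)*6 = -3 + (P + P²)*6 = -3 + (6*P + 6*P²) = -3 + 6*P + 6*P²)
((5*1)*u(2, 3))*C(-7, -1) + (-20 + 8)/(15 - 2) = ((5*1)*(-3 + 6*3 + 6*3²))*(-¼*(-7)) + (-20 + 8)/(15 - 2) = (5*(-3 + 18 + 6*9))*(7/4) - 12/13 = (5*(-3 + 18 + 54))*(7/4) - 12*1/13 = (5*69)*(7/4) - 12/13 = 345*(7/4) - 12/13 = 2415/4 - 12/13 = 31347/52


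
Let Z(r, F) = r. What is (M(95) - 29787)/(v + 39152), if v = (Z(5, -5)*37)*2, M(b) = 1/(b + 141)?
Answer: -7029731/9327192 ≈ -0.75368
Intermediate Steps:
M(b) = 1/(141 + b)
v = 370 (v = (5*37)*2 = 185*2 = 370)
(M(95) - 29787)/(v + 39152) = (1/(141 + 95) - 29787)/(370 + 39152) = (1/236 - 29787)/39522 = (1/236 - 29787)*(1/39522) = -7029731/236*1/39522 = -7029731/9327192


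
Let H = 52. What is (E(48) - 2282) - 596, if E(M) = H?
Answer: -2826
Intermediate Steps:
E(M) = 52
(E(48) - 2282) - 596 = (52 - 2282) - 596 = -2230 - 596 = -2826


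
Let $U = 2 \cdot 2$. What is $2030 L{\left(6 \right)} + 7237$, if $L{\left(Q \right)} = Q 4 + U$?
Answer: $64077$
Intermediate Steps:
$U = 4$
$L{\left(Q \right)} = 4 + 4 Q$ ($L{\left(Q \right)} = Q 4 + 4 = 4 Q + 4 = 4 + 4 Q$)
$2030 L{\left(6 \right)} + 7237 = 2030 \left(4 + 4 \cdot 6\right) + 7237 = 2030 \left(4 + 24\right) + 7237 = 2030 \cdot 28 + 7237 = 56840 + 7237 = 64077$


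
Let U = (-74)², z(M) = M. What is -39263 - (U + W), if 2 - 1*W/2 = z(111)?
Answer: -44521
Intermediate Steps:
U = 5476
W = -218 (W = 4 - 2*111 = 4 - 222 = -218)
-39263 - (U + W) = -39263 - (5476 - 218) = -39263 - 1*5258 = -39263 - 5258 = -44521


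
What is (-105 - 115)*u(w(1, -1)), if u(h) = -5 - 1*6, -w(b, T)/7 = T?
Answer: 2420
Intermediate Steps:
w(b, T) = -7*T
u(h) = -11 (u(h) = -5 - 6 = -11)
(-105 - 115)*u(w(1, -1)) = (-105 - 115)*(-11) = -220*(-11) = 2420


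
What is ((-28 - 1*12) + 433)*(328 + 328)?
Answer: 257808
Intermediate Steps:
((-28 - 1*12) + 433)*(328 + 328) = ((-28 - 12) + 433)*656 = (-40 + 433)*656 = 393*656 = 257808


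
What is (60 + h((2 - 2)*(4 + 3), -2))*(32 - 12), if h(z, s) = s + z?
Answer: 1160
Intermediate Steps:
(60 + h((2 - 2)*(4 + 3), -2))*(32 - 12) = (60 + (-2 + (2 - 2)*(4 + 3)))*(32 - 12) = (60 + (-2 + 0*7))*20 = (60 + (-2 + 0))*20 = (60 - 2)*20 = 58*20 = 1160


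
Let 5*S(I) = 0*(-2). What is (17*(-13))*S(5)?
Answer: 0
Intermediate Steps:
S(I) = 0 (S(I) = (0*(-2))/5 = (⅕)*0 = 0)
(17*(-13))*S(5) = (17*(-13))*0 = -221*0 = 0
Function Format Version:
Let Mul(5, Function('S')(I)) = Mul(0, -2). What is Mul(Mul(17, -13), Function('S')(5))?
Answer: 0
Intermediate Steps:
Function('S')(I) = 0 (Function('S')(I) = Mul(Rational(1, 5), Mul(0, -2)) = Mul(Rational(1, 5), 0) = 0)
Mul(Mul(17, -13), Function('S')(5)) = Mul(Mul(17, -13), 0) = Mul(-221, 0) = 0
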